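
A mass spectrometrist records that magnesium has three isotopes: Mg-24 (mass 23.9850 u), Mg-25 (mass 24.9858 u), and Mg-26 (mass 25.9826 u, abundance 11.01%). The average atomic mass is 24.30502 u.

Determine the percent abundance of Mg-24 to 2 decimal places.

Let x and y be the fractions of Mg-24 and Mg-25. Then x + y = 1 − 0.1101 = 0.8899 and 23.9850x + 24.9858y = 24.30502 − 0.1101×25.9826 = 21.44433574.
Substituting: 23.9850x + 24.9858(0.8899 − x) = 21.44433574
(23.9850 − 24.9858)x = -0.79052768  ⇒  x = 0.78990, y = 0.10000
Mg-24: 78.99%, Mg-25: 10.00%.

78.99%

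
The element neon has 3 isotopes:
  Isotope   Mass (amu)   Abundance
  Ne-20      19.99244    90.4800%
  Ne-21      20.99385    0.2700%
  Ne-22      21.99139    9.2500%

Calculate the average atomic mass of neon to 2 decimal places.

The abundance-weighted mean is 0.904800 × 19.99244 + 0.002700 × 20.99385 + 0.092500 × 21.99139
= 18.089160 + 0.056683 + 2.034204 = 20.180047 amu

20.18 amu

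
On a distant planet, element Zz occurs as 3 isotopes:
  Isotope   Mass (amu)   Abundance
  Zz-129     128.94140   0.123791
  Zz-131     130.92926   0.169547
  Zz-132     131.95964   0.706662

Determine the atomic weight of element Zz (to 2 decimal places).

131.41 amu

The abundance-weighted mean is 0.123791 × 128.94140 + 0.169547 × 130.92926 + 0.706662 × 131.95964
= 15.961785 + 22.198663 + 93.250863 = 131.411311 amu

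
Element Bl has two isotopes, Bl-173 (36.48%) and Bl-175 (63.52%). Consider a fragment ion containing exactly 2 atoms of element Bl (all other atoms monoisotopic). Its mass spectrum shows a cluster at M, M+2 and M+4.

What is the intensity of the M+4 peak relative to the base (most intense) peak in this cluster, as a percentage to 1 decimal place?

87.1%

(0.3648 + 0.6352)^2 gives M 0.1331, M+2 0.4634, M+4 0.4035; the largest is M+2.
P(M+2) = C(2,1) × 0.3648^1 × 0.6352^1 = 2 × 0.3648 × 0.6352 = 0.463442 (base)
P(M+4) = C(2,2) × 0.3648^0 × 0.6352^2 = 1 × 1.0000 × 0.40347904 = 0.403479
Relative intensity = 0.403479 / 0.463442 × 100 = 87.1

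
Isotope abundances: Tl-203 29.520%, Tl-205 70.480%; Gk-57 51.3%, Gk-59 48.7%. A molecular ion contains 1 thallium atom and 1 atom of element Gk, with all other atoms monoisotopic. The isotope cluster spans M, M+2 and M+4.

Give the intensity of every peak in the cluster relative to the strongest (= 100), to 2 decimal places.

Thallium pattern (n=1): 0.2952 : 0.7048
Element Gk pattern (n=1): 0.5130 : 0.4870
Convolve the two distributions (both contribute in 2-u steps):
  M: 0.2952×0.5130 = 0.151438
  M+2: 0.2952×0.4870 + 0.7048×0.5130 = 0.505325
  M+4: 0.7048×0.4870 = 0.343238
Scale to base peak (0.505325) = 100: 29.97 : 100.00 : 67.92

29.97 : 100.00 : 67.92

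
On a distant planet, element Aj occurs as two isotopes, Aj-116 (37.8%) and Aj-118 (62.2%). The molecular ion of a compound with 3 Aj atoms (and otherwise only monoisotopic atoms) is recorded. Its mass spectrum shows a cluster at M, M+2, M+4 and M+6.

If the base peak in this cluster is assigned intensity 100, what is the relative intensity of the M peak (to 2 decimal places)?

Binomial terms of (0.378 + 0.622)^3: M 0.0540, M+2 0.2666, M+4 0.4387, M+6 0.2406 → M+4 is the base peak.
P(M+4) = C(3,2) × 0.378^1 × 0.622^2 = 3 × 0.3780 × 0.386884 = 0.438726 (base)
P(M) = C(3,0) × 0.378^3 × 0.622^0 = 1 × 0.05401015 × 1.0000 = 0.054010
Relative intensity = 0.054010 / 0.438726 × 100 = 12.31

12.31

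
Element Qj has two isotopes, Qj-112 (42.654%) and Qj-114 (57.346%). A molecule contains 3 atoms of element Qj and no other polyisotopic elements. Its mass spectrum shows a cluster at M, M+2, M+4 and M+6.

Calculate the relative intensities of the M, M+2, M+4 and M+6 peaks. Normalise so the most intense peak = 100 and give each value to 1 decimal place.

18.4 : 74.4 : 100.0 : 44.8

Expanding (0.42654 + 0.57346)^3:
P(M) = 0.42654^3 = 0.077603
P(M+2) = 3 × 0.42654^2 × 0.57346^1 = 0.313000
P(M+4) = 3 × 0.42654^1 × 0.57346^2 = 0.420811
P(M+6) = 0.57346^3 = 0.188586
The M+4 peak is largest (0.420811); scaling to 100 gives 18.4 : 74.4 : 100.0 : 44.8.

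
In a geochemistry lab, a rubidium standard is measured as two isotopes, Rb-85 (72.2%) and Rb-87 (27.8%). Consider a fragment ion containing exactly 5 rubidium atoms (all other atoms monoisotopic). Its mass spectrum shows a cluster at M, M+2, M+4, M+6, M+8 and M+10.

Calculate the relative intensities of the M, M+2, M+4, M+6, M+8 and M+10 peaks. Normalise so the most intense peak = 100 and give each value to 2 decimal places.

The 5 Rb atoms are independent, so intensities follow the terms of (0.722 + 0.278)^5.
P(M) = 0.722^5 = 0.196194
P(M+2) = 5 × 0.722^4 × 0.278^1 = 0.377714
P(M+4) = 10 × 0.722^3 × 0.278^2 = 0.290872
P(M+6) = 10 × 0.722^2 × 0.278^3 = 0.111998
P(M+8) = 5 × 0.722^1 × 0.278^4 = 0.021562
P(M+10) = 0.278^5 = 0.001660
The M+2 peak is largest (0.377714); scaling to 100 gives 51.94 : 100.00 : 77.01 : 29.65 : 5.71 : 0.44.

51.94 : 100.00 : 77.01 : 29.65 : 5.71 : 0.44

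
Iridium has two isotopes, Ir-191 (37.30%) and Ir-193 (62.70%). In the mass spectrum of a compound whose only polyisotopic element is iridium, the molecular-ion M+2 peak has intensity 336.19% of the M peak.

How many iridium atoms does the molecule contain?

2

With n Ir atoms, P(M+2)/P(M) = C(n,1)·p^(n−1)q / p^n = n·q/p = n · 0.6270/0.3730.
n = 3.3619 × 0.3730/0.6270 = 2.00 ≈ 2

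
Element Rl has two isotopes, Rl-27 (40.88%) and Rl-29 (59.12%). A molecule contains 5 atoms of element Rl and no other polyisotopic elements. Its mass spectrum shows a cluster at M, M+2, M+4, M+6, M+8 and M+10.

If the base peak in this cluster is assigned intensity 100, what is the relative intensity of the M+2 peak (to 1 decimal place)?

(0.4088 + 0.5912)^5 gives M 0.0114, M+2 0.0826, M+4 0.2388, M+6 0.3453, M+8 0.2497, M+10 0.0722; the largest is M+6.
P(M+6) = C(5,3) × 0.4088^2 × 0.5912^3 = 10 × 0.16711744 × 0.20663471 = 0.345323 (base)
P(M+2) = C(5,1) × 0.4088^4 × 0.5912^1 = 5 × 0.02792824 × 0.5912 = 0.082556
Relative intensity = 0.082556 / 0.345323 × 100 = 23.9

23.9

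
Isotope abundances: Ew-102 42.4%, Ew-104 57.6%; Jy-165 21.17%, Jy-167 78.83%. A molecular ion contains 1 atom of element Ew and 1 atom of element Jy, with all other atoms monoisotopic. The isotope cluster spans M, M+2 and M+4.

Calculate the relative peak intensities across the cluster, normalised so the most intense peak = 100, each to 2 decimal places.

19.68 : 100.00 : 99.54

Element Ew pattern (n=1): 0.4240 : 0.5760
Element Jy pattern (n=1): 0.2117 : 0.7883
Convolve the two distributions (both contribute in 2-u steps):
  M: 0.4240×0.2117 = 0.089761
  M+2: 0.4240×0.7883 + 0.5760×0.2117 = 0.456178
  M+4: 0.5760×0.7883 = 0.454061
Scale to base peak (0.456178) = 100: 19.68 : 100.00 : 99.54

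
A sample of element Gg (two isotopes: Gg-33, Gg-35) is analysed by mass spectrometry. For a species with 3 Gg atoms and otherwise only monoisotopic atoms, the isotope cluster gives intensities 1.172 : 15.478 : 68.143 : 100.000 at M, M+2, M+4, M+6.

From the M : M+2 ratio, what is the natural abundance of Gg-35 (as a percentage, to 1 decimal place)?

81.5%

If p is the fraction of Gg that is Gg-33, then I(M+2)/I(M) = [C(3,1)·p^2·(1−p)] / p^3 = 3·(1−p)/p = 15.478/1.172 = 13.2065
(1−p)/p = 13.2065/3 = 4.4022  ⇒  p = 1/(1 + 4.4022) = 0.1851
Gg-33: 18.5%, Gg-35: 81.5%.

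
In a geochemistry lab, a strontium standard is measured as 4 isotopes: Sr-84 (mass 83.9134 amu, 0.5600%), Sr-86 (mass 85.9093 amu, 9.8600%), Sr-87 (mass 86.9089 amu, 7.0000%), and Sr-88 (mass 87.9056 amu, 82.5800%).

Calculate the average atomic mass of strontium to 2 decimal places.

Ar = Σ fᵢ·mᵢ = 0.005600 × 83.9134 + 0.098600 × 85.9093 + 0.070000 × 86.9089 + 0.825800 × 87.9056
= 0.46992 + 8.47066 + 6.08362 + 72.59244 = 87.61664 amu

87.62 amu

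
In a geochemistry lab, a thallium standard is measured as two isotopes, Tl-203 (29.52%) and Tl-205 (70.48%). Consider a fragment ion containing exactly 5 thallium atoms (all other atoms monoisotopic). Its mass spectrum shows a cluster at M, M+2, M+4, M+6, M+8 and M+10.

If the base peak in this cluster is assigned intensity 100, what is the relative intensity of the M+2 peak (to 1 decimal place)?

(0.2952 + 0.7048)^5 gives M 0.0022, M+2 0.0268, M+4 0.1278, M+6 0.3051, M+8 0.3642, M+10 0.1739; the largest is M+8.
P(M+8) = C(5,4) × 0.2952^1 × 0.7048^4 = 5 × 0.2952 × 0.24675365 = 0.364208 (base)
P(M+2) = C(5,1) × 0.2952^4 × 0.7048^1 = 5 × 0.00759391 × 0.7048 = 0.026761
Relative intensity = 0.026761 / 0.364208 × 100 = 7.3

7.3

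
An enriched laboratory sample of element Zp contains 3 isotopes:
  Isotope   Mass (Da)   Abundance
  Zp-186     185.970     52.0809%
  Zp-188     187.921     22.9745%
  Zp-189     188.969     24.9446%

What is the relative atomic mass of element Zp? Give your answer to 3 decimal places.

187.166 Da

The abundance-weighted mean is 0.520809 × 185.970 + 0.229745 × 187.921 + 0.249446 × 188.969
= 96.8548 + 43.1739 + 47.1376 = 187.1663 Da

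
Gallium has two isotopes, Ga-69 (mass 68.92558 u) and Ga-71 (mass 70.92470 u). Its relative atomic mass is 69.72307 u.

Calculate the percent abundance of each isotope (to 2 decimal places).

Ga-69: 60.11%, Ga-71: 39.89%

With x = fraction of Ga-69 (so Ga-71 is 1 − x):
68.92558·x + 70.92470·(1 − x) = 69.72307
(68.92558 − 70.92470)·x = 69.72307 − 70.92470
x = -1.20163 / -1.99912 = 0.60108 → 60.11% Ga-69, 39.89% Ga-71.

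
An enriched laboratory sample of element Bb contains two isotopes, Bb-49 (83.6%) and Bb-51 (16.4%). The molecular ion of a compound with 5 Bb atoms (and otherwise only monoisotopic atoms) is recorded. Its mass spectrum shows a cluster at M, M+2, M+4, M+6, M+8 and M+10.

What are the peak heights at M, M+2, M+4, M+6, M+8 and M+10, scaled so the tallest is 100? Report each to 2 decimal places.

Expanding (0.836 + 0.164)^5:
P(M) = 0.836^5 = 0.408349
P(M+2) = 5 × 0.836^4 × 0.164^1 = 0.400534
P(M+4) = 10 × 0.836^3 × 0.164^2 = 0.157147
P(M+6) = 10 × 0.836^2 × 0.164^3 = 0.030828
P(M+8) = 5 × 0.836^1 × 0.164^4 = 0.003024
P(M+10) = 0.164^5 = 0.000119
The M peak is largest (0.408349); scaling to 100 gives 100.00 : 98.09 : 38.48 : 7.55 : 0.74 : 0.03.

100.00 : 98.09 : 38.48 : 7.55 : 0.74 : 0.03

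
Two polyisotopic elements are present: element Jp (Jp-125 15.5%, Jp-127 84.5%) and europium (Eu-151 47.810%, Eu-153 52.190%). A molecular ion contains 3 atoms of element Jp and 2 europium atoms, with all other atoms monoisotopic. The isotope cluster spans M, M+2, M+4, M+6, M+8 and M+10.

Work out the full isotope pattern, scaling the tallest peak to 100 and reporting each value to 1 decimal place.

Element Jp pattern (n=3): 0.00372387 : 0.06090337 : 0.33202162 : 0.60335112
Europium pattern (n=2): 0.22857961 : 0.49904078 : 0.27237961
Convolve the two distributions (both contribute in 2-u steps):
  M: 0.00372387×0.22857961 = 0.000851
  M+2: 0.00372387×0.49904078 + 0.06090337×0.22857961 = 0.015780
  M+4: 0.00372387×0.27237961 + 0.06090337×0.49904078 + 0.33202162×0.22857961 = 0.107301
  M+6: 0.06090337×0.27237961 + 0.33202162×0.49904078 + 0.60335112×0.22857961 = 0.320195
  M+8: 0.33202162×0.27237961 + 0.60335112×0.49904078 = 0.391533
  M+10: 0.60335112×0.27237961 = 0.164341
Scale to base peak (0.391533) = 100: 0.2 : 4.0 : 27.4 : 81.8 : 100.0 : 42.0

0.2 : 4.0 : 27.4 : 81.8 : 100.0 : 42.0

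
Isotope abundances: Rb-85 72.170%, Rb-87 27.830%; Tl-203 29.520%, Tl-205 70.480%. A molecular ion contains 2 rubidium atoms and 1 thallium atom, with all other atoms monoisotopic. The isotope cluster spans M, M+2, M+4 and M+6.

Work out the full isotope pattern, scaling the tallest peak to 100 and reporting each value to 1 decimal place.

Rubidium pattern (n=2): 0.52085089 : 0.40169822 : 0.07745089
Thallium pattern (n=1): 0.2952 : 0.7048
Convolve the two distributions (both contribute in 2-u steps):
  M: 0.52085089×0.2952 = 0.153755
  M+2: 0.52085089×0.7048 + 0.40169822×0.2952 = 0.485677
  M+4: 0.40169822×0.7048 + 0.07745089×0.2952 = 0.305980
  M+6: 0.07745089×0.7048 = 0.054587
Scale to base peak (0.485677) = 100: 31.7 : 100.0 : 63.0 : 11.2

31.7 : 100.0 : 63.0 : 11.2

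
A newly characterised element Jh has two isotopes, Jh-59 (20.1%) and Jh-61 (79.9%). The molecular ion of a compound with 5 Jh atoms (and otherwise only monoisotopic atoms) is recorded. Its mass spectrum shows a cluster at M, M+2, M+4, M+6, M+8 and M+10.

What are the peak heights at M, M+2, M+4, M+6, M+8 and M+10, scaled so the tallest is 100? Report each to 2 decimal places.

0.08 : 1.59 : 12.66 : 50.31 : 100.00 : 79.50

The 5 Jh atoms are independent, so intensities follow the terms of (0.201 + 0.799)^5.
P(M) = 0.201^5 = 0.000328
P(M+2) = 5 × 0.201^4 × 0.799^1 = 0.006521
P(M+4) = 10 × 0.201^3 × 0.799^2 = 0.051842
P(M+6) = 10 × 0.201^2 × 0.799^3 = 0.206078
P(M+8) = 5 × 0.201^1 × 0.799^4 = 0.409594
P(M+10) = 0.799^5 = 0.325637
The M+8 peak is largest (0.409594); scaling to 100 gives 0.08 : 1.59 : 12.66 : 50.31 : 100.00 : 79.50.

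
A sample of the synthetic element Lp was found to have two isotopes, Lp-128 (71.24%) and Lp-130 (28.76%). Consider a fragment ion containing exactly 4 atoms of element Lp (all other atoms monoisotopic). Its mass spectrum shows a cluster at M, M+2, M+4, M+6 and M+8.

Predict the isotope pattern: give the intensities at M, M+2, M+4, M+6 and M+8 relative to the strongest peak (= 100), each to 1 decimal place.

Expanding (0.7124 + 0.2876)^4:
P(M) = 0.7124^4 = 0.257570
P(M+2) = 4 × 0.7124^3 × 0.2876^1 = 0.415930
P(M+4) = 6 × 0.7124^2 × 0.2876^2 = 0.251870
P(M+6) = 4 × 0.7124^1 × 0.2876^3 = 0.067788
P(M+8) = 0.2876^4 = 0.006842
The M+2 peak is largest (0.415930); scaling to 100 gives 61.9 : 100.0 : 60.6 : 16.3 : 1.6.

61.9 : 100.0 : 60.6 : 16.3 : 1.6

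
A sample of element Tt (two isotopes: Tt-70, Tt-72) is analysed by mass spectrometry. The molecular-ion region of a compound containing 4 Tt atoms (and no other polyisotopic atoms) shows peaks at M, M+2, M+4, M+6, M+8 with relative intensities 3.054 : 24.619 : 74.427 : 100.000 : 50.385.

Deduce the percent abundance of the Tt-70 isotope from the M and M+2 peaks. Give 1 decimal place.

Write p for the Tt-70 fraction. I(M+2)/I(M) = [C(4,1)·p^3·(1−p)] / p^4 = 4·(1−p)/p = 24.619/3.054 = 8.0612
(1−p)/p = 8.0612/4 = 2.0153  ⇒  p = 1/(1 + 2.0153) = 0.3316
Tt-70: 33.2%, Tt-72: 66.8%.

33.2%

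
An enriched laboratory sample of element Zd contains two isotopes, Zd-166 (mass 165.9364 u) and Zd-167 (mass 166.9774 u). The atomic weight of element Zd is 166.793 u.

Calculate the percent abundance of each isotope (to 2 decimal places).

Zd-166: 17.71%, Zd-167: 82.29%

Let x be the fractional abundance of Zd-166; then Zd-167 has abundance 1 − x.
165.9364·x + 166.9774·(1 − x) = 166.793
(165.9364 − 166.9774)·x = 166.793 − 166.9774
x = -0.1844 / -1.0410 = 0.17714 → 17.71% Zd-166, 82.29% Zd-167.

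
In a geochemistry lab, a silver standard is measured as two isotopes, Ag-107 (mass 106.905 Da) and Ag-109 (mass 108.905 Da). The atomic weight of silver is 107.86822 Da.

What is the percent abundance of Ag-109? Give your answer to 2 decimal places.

48.16%

With x = fraction of Ag-107 (so Ag-109 is 1 − x):
106.905·x + 108.905·(1 − x) = 107.86822
(106.905 − 108.905)·x = 107.86822 − 108.905
x = -1.03678 / -2.000 = 0.51839 → 51.84% Ag-107, 48.16% Ag-109.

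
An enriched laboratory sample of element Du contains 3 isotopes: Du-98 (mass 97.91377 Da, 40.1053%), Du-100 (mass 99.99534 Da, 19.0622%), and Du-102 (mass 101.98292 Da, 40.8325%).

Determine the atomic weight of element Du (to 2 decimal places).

Ar = Σ fᵢ·mᵢ = 0.401053 × 97.91377 + 0.190622 × 99.99534 + 0.408325 × 101.98292
= 39.268611 + 19.061312 + 41.642176 = 99.972099 Da

99.97 Da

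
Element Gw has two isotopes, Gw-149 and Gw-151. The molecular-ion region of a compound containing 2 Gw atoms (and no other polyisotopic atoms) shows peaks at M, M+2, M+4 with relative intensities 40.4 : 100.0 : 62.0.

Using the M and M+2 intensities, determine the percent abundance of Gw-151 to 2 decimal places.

Let p = fractional abundance of Gw-149. I(M+2)/I(M) = [C(2,1)·p^1·(1−p)] / p^2 = 2·(1−p)/p = 100.0/40.4 = 2.4752
(1−p)/p = 2.4752/2 = 1.2376  ⇒  p = 1/(1 + 1.2376) = 0.4469
Gw-149: 44.69%, Gw-151: 55.31%.

55.31%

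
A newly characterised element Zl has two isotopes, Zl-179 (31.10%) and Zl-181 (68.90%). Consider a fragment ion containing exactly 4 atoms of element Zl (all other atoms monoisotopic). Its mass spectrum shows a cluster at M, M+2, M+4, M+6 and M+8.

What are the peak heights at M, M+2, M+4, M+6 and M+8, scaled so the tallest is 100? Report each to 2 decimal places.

Each Zl atom is independently Zl-179 (p = 0.3110) or Zl-181 (q = 0.6890); the cluster is the binomial expansion (p + q)^4.
P(M) = 0.3110^4 = 0.009355
P(M+2) = 4 × 0.3110^3 × 0.6890^1 = 0.082901
P(M+4) = 6 × 0.3110^2 × 0.6890^2 = 0.275493
P(M+6) = 4 × 0.3110^1 × 0.6890^3 = 0.406891
P(M+8) = 0.6890^4 = 0.225360
The M+6 peak is largest (0.406891); scaling to 100 gives 2.30 : 20.37 : 67.71 : 100.00 : 55.39.

2.30 : 20.37 : 67.71 : 100.00 : 55.39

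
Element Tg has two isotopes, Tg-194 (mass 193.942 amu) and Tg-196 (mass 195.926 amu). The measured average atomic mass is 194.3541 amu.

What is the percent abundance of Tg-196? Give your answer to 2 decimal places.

20.77%

With x = fraction of Tg-194 (so Tg-196 is 1 − x):
193.942·x + 195.926·(1 − x) = 194.3541
(193.942 − 195.926)·x = 194.3541 − 195.926
x = -1.5719 / -1.984 = 0.79229 → 79.23% Tg-194, 20.77% Tg-196.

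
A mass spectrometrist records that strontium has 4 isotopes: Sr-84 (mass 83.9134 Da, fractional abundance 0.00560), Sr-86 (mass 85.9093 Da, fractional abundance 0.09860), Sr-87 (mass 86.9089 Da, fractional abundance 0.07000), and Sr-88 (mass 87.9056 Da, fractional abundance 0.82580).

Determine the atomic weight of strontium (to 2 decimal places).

87.62 Da

Ar = Σ fᵢ·mᵢ = 0.00560 × 83.9134 + 0.09860 × 85.9093 + 0.07000 × 86.9089 + 0.82580 × 87.9056
= 0.46992 + 8.47066 + 6.08362 + 72.59244 = 87.61664 Da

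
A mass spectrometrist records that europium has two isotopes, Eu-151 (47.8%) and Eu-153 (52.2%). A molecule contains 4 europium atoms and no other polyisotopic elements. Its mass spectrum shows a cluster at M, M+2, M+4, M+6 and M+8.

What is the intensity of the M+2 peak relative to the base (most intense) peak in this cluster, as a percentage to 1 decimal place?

Binomial terms of (0.478 + 0.522)^4: M 0.0522, M+2 0.2280, M+4 0.3735, M+6 0.2720, M+8 0.0742 → M+4 is the base peak.
P(M+4) = C(4,2) × 0.478^2 × 0.522^2 = 6 × 0.228484 × 0.272484 = 0.373549 (base)
P(M+2) = C(4,1) × 0.478^3 × 0.522^1 = 4 × 0.10921535 × 0.5220 = 0.228042
Relative intensity = 0.228042 / 0.373549 × 100 = 61.0

61.0%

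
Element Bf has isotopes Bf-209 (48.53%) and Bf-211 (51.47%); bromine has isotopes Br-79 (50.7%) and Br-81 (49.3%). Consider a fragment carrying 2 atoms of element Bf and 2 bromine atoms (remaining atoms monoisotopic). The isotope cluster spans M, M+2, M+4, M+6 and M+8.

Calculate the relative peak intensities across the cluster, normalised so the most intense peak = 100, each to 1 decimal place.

16.1 : 65.6 : 100.0 : 67.7 : 17.2

Element Bf pattern (n=2): 0.23551609 : 0.49956782 : 0.26491609
Bromine pattern (n=2): 0.257049 : 0.499902 : 0.243049
Convolve the two distributions (both contribute in 2-u steps):
  M: 0.23551609×0.257049 = 0.060539
  M+2: 0.23551609×0.499902 + 0.49956782×0.257049 = 0.246148
  M+4: 0.23551609×0.243049 + 0.49956782×0.499902 + 0.26491609×0.257049 = 0.375073
  M+6: 0.49956782×0.243049 + 0.26491609×0.499902 = 0.253852
  M+8: 0.26491609×0.243049 = 0.064388
Scale to base peak (0.375073) = 100: 16.1 : 65.6 : 100.0 : 67.7 : 17.2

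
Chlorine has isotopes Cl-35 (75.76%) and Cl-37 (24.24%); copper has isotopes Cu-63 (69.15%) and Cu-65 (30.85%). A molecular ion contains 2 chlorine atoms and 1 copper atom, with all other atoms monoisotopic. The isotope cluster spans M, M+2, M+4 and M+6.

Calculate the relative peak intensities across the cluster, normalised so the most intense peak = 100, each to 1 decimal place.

92.1 : 100.0 : 35.7 : 4.2

Chlorine pattern (n=2): 0.57395776 : 0.36728448 : 0.05875776
Copper pattern (n=1): 0.6915 : 0.3085
Convolve the two distributions (both contribute in 2-u steps):
  M: 0.57395776×0.6915 = 0.396892
  M+2: 0.57395776×0.3085 + 0.36728448×0.6915 = 0.431043
  M+4: 0.36728448×0.3085 + 0.05875776×0.6915 = 0.153938
  M+6: 0.05875776×0.3085 = 0.018127
Scale to base peak (0.431043) = 100: 92.1 : 100.0 : 35.7 : 4.2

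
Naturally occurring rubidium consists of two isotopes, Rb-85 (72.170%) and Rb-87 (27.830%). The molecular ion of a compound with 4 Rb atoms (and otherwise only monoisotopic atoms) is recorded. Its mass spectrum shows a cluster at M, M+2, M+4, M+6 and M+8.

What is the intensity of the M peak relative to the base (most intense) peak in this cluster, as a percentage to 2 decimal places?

64.83%

(0.72170 + 0.27830)^4 gives M 0.2713, M+2 0.4184, M+4 0.2420, M+6 0.0622, M+8 0.0060; the largest is M+2.
P(M+2) = C(4,1) × 0.72170^3 × 0.27830^1 = 4 × 0.37589809 × 0.2783 = 0.418450 (base)
P(M) = C(4,0) × 0.72170^4 × 0.27830^0 = 1 × 0.27128565 × 1.0000 = 0.271286
Relative intensity = 0.271286 / 0.418450 × 100 = 64.83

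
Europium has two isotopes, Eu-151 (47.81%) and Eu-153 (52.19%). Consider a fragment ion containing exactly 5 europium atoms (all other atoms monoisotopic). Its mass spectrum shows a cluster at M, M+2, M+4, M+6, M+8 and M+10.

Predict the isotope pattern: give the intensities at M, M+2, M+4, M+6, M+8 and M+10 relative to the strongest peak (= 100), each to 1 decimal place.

Expanding (0.4781 + 0.5219)^5:
P(M) = 0.4781^5 = 0.024980
P(M+2) = 5 × 0.4781^4 × 0.5219^1 = 0.136343
P(M+4) = 10 × 0.4781^3 × 0.5219^2 = 0.297667
P(M+6) = 10 × 0.4781^2 × 0.5219^3 = 0.324937
P(M+8) = 5 × 0.4781^1 × 0.5219^4 = 0.177353
P(M+10) = 0.5219^5 = 0.038720
The M+6 peak is largest (0.324937); scaling to 100 gives 7.7 : 42.0 : 91.6 : 100.0 : 54.6 : 11.9.

7.7 : 42.0 : 91.6 : 100.0 : 54.6 : 11.9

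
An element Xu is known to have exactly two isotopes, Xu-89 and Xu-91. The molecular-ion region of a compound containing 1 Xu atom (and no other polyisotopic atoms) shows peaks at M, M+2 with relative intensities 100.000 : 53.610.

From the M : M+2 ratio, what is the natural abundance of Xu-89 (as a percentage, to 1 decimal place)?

65.1%

Let p = fractional abundance of Xu-89. I(M+2)/I(M) = [C(1,1)·p^0·(1−p)] / p^1 = 1·(1−p)/p = 53.610/100.000 = 0.5361
(1−p)/p = 0.5361/1 = 0.5361  ⇒  p = 1/(1 + 0.5361) = 0.6510
Xu-89: 65.1%, Xu-91: 34.9%.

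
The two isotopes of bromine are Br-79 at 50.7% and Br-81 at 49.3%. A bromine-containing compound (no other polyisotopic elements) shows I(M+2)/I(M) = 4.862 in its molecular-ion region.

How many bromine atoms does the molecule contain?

For n independent Br atoms, I(M+2)/I(M) = n · (abundance Br-81) / (abundance Br-79) = n · 0.493/0.507.
n = 4.862 × 0.507/0.493 = 5.00 ≈ 5

5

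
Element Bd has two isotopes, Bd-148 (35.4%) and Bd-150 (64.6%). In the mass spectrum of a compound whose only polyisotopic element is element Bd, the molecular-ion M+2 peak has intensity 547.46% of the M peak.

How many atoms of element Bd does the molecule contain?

3

For n independent Bd atoms, I(M+2)/I(M) = n · (abundance Bd-150) / (abundance Bd-148) = n · 0.646/0.354.
n = 5.4746 × 0.354/0.646 = 3.00 ≈ 3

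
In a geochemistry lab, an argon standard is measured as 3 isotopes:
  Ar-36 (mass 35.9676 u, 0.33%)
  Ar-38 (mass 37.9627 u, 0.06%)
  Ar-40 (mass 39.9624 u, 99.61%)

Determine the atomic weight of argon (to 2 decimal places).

39.95 u

The abundance-weighted mean is 0.0033 × 35.9676 + 0.0006 × 37.9627 + 0.9961 × 39.9624
= 0.11869 + 0.02278 + 39.80655 = 39.94802 u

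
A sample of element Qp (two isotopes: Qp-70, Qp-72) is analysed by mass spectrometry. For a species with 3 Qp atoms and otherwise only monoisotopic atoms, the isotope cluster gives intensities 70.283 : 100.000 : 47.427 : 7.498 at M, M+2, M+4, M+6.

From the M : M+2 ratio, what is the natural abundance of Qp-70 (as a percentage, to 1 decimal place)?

67.8%

If p is the fraction of Qp that is Qp-70, then I(M+2)/I(M) = [C(3,1)·p^2·(1−p)] / p^3 = 3·(1−p)/p = 100.000/70.283 = 1.4228
(1−p)/p = 1.4228/3 = 0.4743  ⇒  p = 1/(1 + 0.4743) = 0.6783
Qp-70: 67.8%, Qp-72: 32.2%.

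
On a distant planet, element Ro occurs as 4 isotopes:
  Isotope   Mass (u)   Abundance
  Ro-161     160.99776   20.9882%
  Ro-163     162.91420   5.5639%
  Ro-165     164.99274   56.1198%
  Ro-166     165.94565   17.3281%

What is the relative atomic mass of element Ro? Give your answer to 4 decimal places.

164.2037 u

Ar = Σ fᵢ·mᵢ = 0.209882 × 160.99776 + 0.055639 × 162.91420 + 0.561198 × 164.99274 + 0.173281 × 165.94565
= 33.790532 + 9.064383 + 92.593596 + 28.755228 = 164.203739 u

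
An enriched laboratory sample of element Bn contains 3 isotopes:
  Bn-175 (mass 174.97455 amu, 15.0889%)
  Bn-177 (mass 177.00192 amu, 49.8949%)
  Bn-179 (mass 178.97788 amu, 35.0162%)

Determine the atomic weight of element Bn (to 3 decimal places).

177.388 amu

Ar = Σ fᵢ·mᵢ = 0.150889 × 174.97455 + 0.498949 × 177.00192 + 0.350162 × 178.97788
= 26.401735 + 88.314931 + 62.671252 = 177.387918 amu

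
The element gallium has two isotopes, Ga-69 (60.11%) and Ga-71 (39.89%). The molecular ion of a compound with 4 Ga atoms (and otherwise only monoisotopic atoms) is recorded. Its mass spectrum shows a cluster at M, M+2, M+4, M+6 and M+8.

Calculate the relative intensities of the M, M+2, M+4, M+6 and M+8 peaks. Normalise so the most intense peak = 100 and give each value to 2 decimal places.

The 4 Ga atoms are independent, so intensities follow the terms of (0.6011 + 0.3989)^4.
P(M) = 0.6011^4 = 0.130553
P(M+2) = 4 × 0.6011^3 × 0.3989^1 = 0.346549
P(M+4) = 6 × 0.6011^2 × 0.3989^2 = 0.344963
P(M+6) = 4 × 0.6011^1 × 0.3989^3 = 0.152616
P(M+8) = 0.3989^4 = 0.025320
The M+2 peak is largest (0.346549); scaling to 100 gives 37.67 : 100.00 : 99.54 : 44.04 : 7.31.

37.67 : 100.00 : 99.54 : 44.04 : 7.31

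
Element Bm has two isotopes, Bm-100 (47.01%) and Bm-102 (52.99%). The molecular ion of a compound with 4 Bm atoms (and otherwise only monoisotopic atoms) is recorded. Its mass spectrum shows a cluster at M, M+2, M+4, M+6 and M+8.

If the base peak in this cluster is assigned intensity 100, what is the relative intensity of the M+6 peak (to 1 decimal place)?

75.1

(0.4701 + 0.5299)^4 gives M 0.0488, M+2 0.2202, M+4 0.3723, M+6 0.2798, M+8 0.0788; the largest is M+4.
P(M+4) = C(4,2) × 0.4701^2 × 0.5299^2 = 6 × 0.22099401 × 0.28079401 = 0.372323 (base)
P(M+6) = C(4,3) × 0.4701^1 × 0.5299^3 = 4 × 0.4701 × 0.14879275 = 0.279790
Relative intensity = 0.279790 / 0.372323 × 100 = 75.1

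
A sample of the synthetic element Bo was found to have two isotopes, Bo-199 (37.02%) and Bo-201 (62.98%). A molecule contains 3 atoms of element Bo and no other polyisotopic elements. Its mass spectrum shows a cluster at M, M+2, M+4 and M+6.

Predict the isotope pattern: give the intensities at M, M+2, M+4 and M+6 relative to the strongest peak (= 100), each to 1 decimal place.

Expanding (0.3702 + 0.6298)^3:
P(M) = 0.3702^3 = 0.050735
P(M+2) = 3 × 0.3702^2 × 0.6298^1 = 0.258939
P(M+4) = 3 × 0.3702^1 × 0.6298^2 = 0.440517
P(M+6) = 0.6298^3 = 0.249809
The M+4 peak is largest (0.440517); scaling to 100 gives 11.5 : 58.8 : 100.0 : 56.7.

11.5 : 58.8 : 100.0 : 56.7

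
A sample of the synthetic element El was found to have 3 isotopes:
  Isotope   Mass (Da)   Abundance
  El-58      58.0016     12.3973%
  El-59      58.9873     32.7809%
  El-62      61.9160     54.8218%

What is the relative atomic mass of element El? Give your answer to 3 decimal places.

60.471 Da

Ar = Σ fᵢ·mᵢ = 0.123973 × 58.0016 + 0.327809 × 58.9873 + 0.548218 × 61.9160
= 7.19063 + 19.33657 + 33.94347 = 60.47067 Da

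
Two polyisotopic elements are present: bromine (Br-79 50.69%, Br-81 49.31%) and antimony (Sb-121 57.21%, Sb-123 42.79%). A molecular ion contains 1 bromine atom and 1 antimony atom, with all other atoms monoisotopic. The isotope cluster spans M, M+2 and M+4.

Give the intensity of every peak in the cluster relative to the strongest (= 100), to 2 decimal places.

Bromine pattern (n=1): 0.5069 : 0.4931
Antimony pattern (n=1): 0.5721 : 0.4279
Convolve the two distributions (both contribute in 2-u steps):
  M: 0.5069×0.5721 = 0.289997
  M+2: 0.5069×0.4279 + 0.4931×0.5721 = 0.499005
  M+4: 0.4931×0.4279 = 0.210997
Scale to base peak (0.499005) = 100: 58.12 : 100.00 : 42.28

58.12 : 100.00 : 42.28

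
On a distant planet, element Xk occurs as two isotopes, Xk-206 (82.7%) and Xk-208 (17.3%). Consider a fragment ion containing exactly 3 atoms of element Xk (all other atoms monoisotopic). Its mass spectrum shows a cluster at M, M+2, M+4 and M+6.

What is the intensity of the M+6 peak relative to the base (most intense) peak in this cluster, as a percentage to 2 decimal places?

(0.827 + 0.173)^3 gives M 0.5656, M+2 0.3550, M+4 0.0743, M+6 0.0052; the largest is M.
P(M) = C(3,0) × 0.827^3 × 0.173^0 = 1 × 0.56560928 × 1.0000 = 0.565609 (base)
P(M+6) = C(3,3) × 0.827^0 × 0.173^3 = 1 × 1.0000 × 0.00517772 = 0.005178
Relative intensity = 0.005178 / 0.565609 × 100 = 0.92

0.92%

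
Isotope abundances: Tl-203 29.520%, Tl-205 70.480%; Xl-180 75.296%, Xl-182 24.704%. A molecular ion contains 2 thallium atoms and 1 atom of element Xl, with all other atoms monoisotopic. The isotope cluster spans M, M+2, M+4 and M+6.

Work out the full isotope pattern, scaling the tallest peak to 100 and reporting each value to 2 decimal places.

13.76 : 70.22 : 100.00 : 25.74

Thallium pattern (n=2): 0.08714304 : 0.41611392 : 0.49674304
Element Xl pattern (n=1): 0.75296 : 0.24704
Convolve the two distributions (both contribute in 2-u steps):
  M: 0.08714304×0.75296 = 0.065615
  M+2: 0.08714304×0.24704 + 0.41611392×0.75296 = 0.334845
  M+4: 0.41611392×0.24704 + 0.49674304×0.75296 = 0.476824
  M+6: 0.49674304×0.24704 = 0.122715
Scale to base peak (0.476824) = 100: 13.76 : 70.22 : 100.00 : 25.74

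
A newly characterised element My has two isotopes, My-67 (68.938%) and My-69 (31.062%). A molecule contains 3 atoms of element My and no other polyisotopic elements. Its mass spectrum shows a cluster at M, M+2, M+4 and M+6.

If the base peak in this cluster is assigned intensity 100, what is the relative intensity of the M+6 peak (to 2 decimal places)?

(0.68938 + 0.31062)^3 gives M 0.3276, M+2 0.4429, M+4 0.1995, M+6 0.0300; the largest is M+2.
P(M+2) = C(3,1) × 0.68938^2 × 0.31062^1 = 3 × 0.47524478 × 0.31062 = 0.442862 (base)
P(M+6) = C(3,3) × 0.68938^0 × 0.31062^3 = 1 × 1.0000 × 0.0299701 = 0.029970
Relative intensity = 0.029970 / 0.442862 × 100 = 6.77

6.77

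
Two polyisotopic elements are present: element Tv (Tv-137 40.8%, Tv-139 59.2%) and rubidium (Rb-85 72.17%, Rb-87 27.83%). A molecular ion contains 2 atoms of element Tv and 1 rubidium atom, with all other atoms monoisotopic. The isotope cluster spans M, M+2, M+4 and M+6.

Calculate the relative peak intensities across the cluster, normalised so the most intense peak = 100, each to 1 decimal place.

30.4 : 100.0 : 98.1 : 24.7

Element Tv pattern (n=2): 0.166464 : 0.483072 : 0.350464
Rubidium pattern (n=1): 0.7217 : 0.2783
Convolve the two distributions (both contribute in 2-u steps):
  M: 0.166464×0.7217 = 0.120137
  M+2: 0.166464×0.2783 + 0.483072×0.7217 = 0.394960
  M+4: 0.483072×0.2783 + 0.350464×0.7217 = 0.387369
  M+6: 0.350464×0.2783 = 0.097534
Scale to base peak (0.394960) = 100: 30.4 : 100.0 : 98.1 : 24.7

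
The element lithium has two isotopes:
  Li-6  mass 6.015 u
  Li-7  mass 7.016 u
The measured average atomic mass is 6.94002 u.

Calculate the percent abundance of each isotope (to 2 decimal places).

Li-6: 7.59%, Li-7: 92.41%

Writing the weighted mean with unknown fraction x of Li-6:
6.015·x + 7.016·(1 − x) = 6.94002
(6.015 − 7.016)·x = 6.94002 − 7.016
x = -0.07598 / -1.001 = 0.07590 → 7.59% Li-6, 92.41% Li-7.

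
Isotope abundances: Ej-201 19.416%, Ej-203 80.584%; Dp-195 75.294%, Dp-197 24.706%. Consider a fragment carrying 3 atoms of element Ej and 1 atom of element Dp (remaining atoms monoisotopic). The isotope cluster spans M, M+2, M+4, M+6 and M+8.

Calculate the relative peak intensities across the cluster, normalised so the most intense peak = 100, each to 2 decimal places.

1.13 : 14.45 : 63.04 : 100.00 : 26.52

Element Ej pattern (n=3): 0.00731946 : 0.09113592 : 0.37824976 : 0.52329485
Element Dp pattern (n=1): 0.75294 : 0.24706
Convolve the two distributions (both contribute in 2-u steps):
  M: 0.00731946×0.75294 = 0.005511
  M+2: 0.00731946×0.24706 + 0.09113592×0.75294 = 0.070428
  M+4: 0.09113592×0.24706 + 0.37824976×0.75294 = 0.307315
  M+6: 0.37824976×0.24706 + 0.52329485×0.75294 = 0.487460
  M+8: 0.52329485×0.24706 = 0.129285
Scale to base peak (0.487460) = 100: 1.13 : 14.45 : 63.04 : 100.00 : 26.52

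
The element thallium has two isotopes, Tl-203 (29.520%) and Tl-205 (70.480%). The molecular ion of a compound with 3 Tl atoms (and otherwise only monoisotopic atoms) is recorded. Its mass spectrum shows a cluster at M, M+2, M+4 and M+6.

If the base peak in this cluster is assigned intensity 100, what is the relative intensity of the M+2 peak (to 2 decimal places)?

Binomial terms of (0.29520 + 0.70480)^3: M 0.0257, M+2 0.1843, M+4 0.4399, M+6 0.3501 → M+4 is the base peak.
P(M+4) = C(3,2) × 0.29520^1 × 0.70480^2 = 3 × 0.2952 × 0.49674304 = 0.439916 (base)
P(M+2) = C(3,1) × 0.29520^2 × 0.70480^1 = 3 × 0.08714304 × 0.7048 = 0.184255
Relative intensity = 0.184255 / 0.439916 × 100 = 41.88

41.88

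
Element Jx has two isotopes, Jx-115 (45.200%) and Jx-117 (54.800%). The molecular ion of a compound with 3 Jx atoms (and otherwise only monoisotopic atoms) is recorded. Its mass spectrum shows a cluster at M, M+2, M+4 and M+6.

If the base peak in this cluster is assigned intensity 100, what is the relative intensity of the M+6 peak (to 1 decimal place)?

Binomial terms of (0.45200 + 0.54800)^3: M 0.0923, M+2 0.3359, M+4 0.4072, M+6 0.1646 → M+4 is the base peak.
P(M+4) = C(3,2) × 0.45200^1 × 0.54800^2 = 3 × 0.4520 × 0.300304 = 0.407212 (base)
P(M+6) = C(3,3) × 0.45200^0 × 0.54800^3 = 1 × 1.0000 × 0.16456659 = 0.164567
Relative intensity = 0.164567 / 0.407212 × 100 = 40.4

40.4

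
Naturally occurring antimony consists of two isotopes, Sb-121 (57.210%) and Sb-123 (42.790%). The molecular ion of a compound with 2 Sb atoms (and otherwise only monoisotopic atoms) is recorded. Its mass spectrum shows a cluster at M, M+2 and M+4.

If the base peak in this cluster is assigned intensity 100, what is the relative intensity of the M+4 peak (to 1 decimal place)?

Binomial terms of (0.57210 + 0.42790)^2: M 0.3273, M+2 0.4896, M+4 0.1831 → M+2 is the base peak.
P(M+2) = C(2,1) × 0.57210^1 × 0.42790^1 = 2 × 0.5721 × 0.4279 = 0.489603 (base)
P(M+4) = C(2,2) × 0.57210^0 × 0.42790^2 = 1 × 1.0000 × 0.18309841 = 0.183098
Relative intensity = 0.183098 / 0.489603 × 100 = 37.4

37.4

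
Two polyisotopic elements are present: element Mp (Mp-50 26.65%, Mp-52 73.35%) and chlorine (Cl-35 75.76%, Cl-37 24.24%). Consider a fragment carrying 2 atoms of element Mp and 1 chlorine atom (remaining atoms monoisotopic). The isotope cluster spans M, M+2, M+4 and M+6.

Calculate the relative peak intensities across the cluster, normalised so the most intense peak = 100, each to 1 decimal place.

10.7 : 62.4 : 100.0 : 26.0

Element Mp pattern (n=2): 0.07102225 : 0.3909555 : 0.53802225
Chlorine pattern (n=1): 0.7576 : 0.2424
Convolve the two distributions (both contribute in 2-u steps):
  M: 0.07102225×0.7576 = 0.053806
  M+2: 0.07102225×0.2424 + 0.3909555×0.7576 = 0.313404
  M+4: 0.3909555×0.2424 + 0.53802225×0.7576 = 0.502373
  M+6: 0.53802225×0.2424 = 0.130417
Scale to base peak (0.502373) = 100: 10.7 : 62.4 : 100.0 : 26.0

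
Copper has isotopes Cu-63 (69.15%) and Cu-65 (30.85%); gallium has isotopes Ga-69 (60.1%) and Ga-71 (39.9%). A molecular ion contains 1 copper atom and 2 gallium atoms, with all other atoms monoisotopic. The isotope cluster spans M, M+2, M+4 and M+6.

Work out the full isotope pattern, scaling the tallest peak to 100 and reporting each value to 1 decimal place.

Copper pattern (n=1): 0.6915 : 0.3085
Gallium pattern (n=2): 0.361201 : 0.479598 : 0.159201
Convolve the two distributions (both contribute in 2-u steps):
  M: 0.6915×0.361201 = 0.249770
  M+2: 0.6915×0.479598 + 0.3085×0.361201 = 0.443073
  M+4: 0.6915×0.159201 + 0.3085×0.479598 = 0.258043
  M+6: 0.3085×0.159201 = 0.049114
Scale to base peak (0.443073) = 100: 56.4 : 100.0 : 58.2 : 11.1

56.4 : 100.0 : 58.2 : 11.1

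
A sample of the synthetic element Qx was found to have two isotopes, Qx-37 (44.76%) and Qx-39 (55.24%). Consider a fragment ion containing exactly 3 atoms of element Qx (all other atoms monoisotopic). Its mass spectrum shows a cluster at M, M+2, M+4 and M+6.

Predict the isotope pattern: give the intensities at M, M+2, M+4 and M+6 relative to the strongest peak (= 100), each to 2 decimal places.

21.89 : 81.03 : 100.00 : 41.14

The 3 Qx atoms are independent, so intensities follow the terms of (0.4476 + 0.5524)^3.
P(M) = 0.4476^3 = 0.089675
P(M+2) = 3 × 0.4476^2 × 0.5524^1 = 0.332013
P(M+4) = 3 × 0.4476^1 × 0.5524^2 = 0.409750
P(M+6) = 0.5524^3 = 0.168563
The M+4 peak is largest (0.409750); scaling to 100 gives 21.89 : 81.03 : 100.00 : 41.14.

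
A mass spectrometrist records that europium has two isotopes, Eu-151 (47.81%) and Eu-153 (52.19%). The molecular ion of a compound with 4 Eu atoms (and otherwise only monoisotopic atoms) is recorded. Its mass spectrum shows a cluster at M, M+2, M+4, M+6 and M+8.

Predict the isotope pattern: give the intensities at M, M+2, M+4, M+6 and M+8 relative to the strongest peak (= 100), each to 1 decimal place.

14.0 : 61.1 : 100.0 : 72.8 : 19.9

The 4 Eu atoms are independent, so intensities follow the terms of (0.4781 + 0.5219)^4.
P(M) = 0.4781^4 = 0.052249
P(M+2) = 4 × 0.4781^3 × 0.5219^1 = 0.228141
P(M+4) = 6 × 0.4781^2 × 0.5219^2 = 0.373563
P(M+6) = 4 × 0.4781^1 × 0.5219^3 = 0.271857
P(M+8) = 0.5219^4 = 0.074191
The M+4 peak is largest (0.373563); scaling to 100 gives 14.0 : 61.1 : 100.0 : 72.8 : 19.9.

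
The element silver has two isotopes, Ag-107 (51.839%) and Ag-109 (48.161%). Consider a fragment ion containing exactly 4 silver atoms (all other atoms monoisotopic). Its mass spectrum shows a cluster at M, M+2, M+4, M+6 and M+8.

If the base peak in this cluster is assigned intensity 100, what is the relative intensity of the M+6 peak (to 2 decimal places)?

Binomial terms of (0.51839 + 0.48161)^4: M 0.0722, M+2 0.2684, M+4 0.3740, M+6 0.2316, M+8 0.0538 → M+4 is the base peak.
P(M+4) = C(4,2) × 0.51839^2 × 0.48161^2 = 6 × 0.26872819 × 0.23194819 = 0.373986 (base)
P(M+6) = C(4,3) × 0.51839^1 × 0.48161^3 = 4 × 0.51839 × 0.11170857 = 0.231634
Relative intensity = 0.231634 / 0.373986 × 100 = 61.94

61.94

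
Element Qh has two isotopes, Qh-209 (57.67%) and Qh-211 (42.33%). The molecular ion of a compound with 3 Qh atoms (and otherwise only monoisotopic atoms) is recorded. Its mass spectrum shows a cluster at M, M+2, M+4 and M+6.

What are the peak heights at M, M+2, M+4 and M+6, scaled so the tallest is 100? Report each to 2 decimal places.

45.41 : 100.00 : 73.40 : 17.96

Expanding (0.5767 + 0.4233)^3:
P(M) = 0.5767^3 = 0.191801
P(M+2) = 3 × 0.5767^2 × 0.4233^1 = 0.422347
P(M+4) = 3 × 0.5767^1 × 0.4233^2 = 0.310004
P(M+6) = 0.4233^3 = 0.075848
The M+2 peak is largest (0.422347); scaling to 100 gives 45.41 : 100.00 : 73.40 : 17.96.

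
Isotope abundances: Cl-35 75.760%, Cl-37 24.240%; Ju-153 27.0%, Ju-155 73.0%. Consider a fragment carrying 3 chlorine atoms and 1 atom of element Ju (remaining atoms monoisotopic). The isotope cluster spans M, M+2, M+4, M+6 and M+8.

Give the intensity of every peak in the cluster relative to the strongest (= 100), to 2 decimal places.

Chlorine pattern (n=3): 0.4348304 : 0.41738208 : 0.13354464 : 0.01424288
Element Ju pattern (n=1): 0.2700 : 0.7300
Convolve the two distributions (both contribute in 2-u steps):
  M: 0.4348304×0.2700 = 0.117404
  M+2: 0.4348304×0.7300 + 0.41738208×0.2700 = 0.430119
  M+4: 0.41738208×0.7300 + 0.13354464×0.2700 = 0.340746
  M+6: 0.13354464×0.7300 + 0.01424288×0.2700 = 0.101333
  M+8: 0.01424288×0.7300 = 0.010397
Scale to base peak (0.430119) = 100: 27.30 : 100.00 : 79.22 : 23.56 : 2.42

27.30 : 100.00 : 79.22 : 23.56 : 2.42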